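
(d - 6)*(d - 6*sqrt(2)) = d^2 - 6*sqrt(2)*d - 6*d + 36*sqrt(2)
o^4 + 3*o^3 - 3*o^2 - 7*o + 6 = (o - 1)^2*(o + 2)*(o + 3)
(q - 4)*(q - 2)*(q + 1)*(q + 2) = q^4 - 3*q^3 - 8*q^2 + 12*q + 16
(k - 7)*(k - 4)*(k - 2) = k^3 - 13*k^2 + 50*k - 56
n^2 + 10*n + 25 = (n + 5)^2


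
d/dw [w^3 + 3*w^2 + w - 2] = 3*w^2 + 6*w + 1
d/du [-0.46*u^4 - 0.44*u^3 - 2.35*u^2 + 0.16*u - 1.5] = -1.84*u^3 - 1.32*u^2 - 4.7*u + 0.16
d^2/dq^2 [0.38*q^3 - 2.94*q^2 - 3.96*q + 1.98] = 2.28*q - 5.88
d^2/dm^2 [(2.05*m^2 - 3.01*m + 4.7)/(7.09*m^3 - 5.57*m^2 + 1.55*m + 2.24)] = (206.09921*m^6 - 907.841885999999*m^5 + 3413.162868*m^4 - 3510.763438*m^3 + 1911.914112*m^2 - 916.656828*m + 181.33902)/(356.400829*m^9 - 839.979951*m^8 + 893.646288*m^7 - 202.276151*m^6 - 335.396112*m^5 + 316.040433*m^4 - 5.58601300000001*m^3 - 67.699296*m^2 + 23.33184*m + 11.239424)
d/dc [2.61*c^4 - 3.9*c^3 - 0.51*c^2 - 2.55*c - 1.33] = 10.44*c^3 - 11.7*c^2 - 1.02*c - 2.55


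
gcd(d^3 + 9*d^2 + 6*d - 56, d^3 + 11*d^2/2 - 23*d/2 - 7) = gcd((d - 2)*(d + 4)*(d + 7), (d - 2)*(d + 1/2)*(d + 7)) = d^2 + 5*d - 14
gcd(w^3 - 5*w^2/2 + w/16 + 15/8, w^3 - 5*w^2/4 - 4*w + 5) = w^2 - 13*w/4 + 5/2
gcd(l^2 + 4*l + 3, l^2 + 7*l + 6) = l + 1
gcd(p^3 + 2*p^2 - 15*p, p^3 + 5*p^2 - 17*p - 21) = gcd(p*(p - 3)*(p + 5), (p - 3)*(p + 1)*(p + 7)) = p - 3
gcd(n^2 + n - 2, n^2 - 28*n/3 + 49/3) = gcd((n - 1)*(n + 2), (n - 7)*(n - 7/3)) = 1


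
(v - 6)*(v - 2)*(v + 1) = v^3 - 7*v^2 + 4*v + 12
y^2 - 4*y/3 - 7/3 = (y - 7/3)*(y + 1)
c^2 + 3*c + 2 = (c + 1)*(c + 2)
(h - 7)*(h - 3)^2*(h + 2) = h^4 - 11*h^3 + 25*h^2 + 39*h - 126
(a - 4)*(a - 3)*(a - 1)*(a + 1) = a^4 - 7*a^3 + 11*a^2 + 7*a - 12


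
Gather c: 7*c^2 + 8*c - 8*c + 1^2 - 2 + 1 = 7*c^2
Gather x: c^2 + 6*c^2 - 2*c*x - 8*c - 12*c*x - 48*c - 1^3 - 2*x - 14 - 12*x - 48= 7*c^2 - 56*c + x*(-14*c - 14) - 63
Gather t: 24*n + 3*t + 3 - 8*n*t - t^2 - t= 24*n - t^2 + t*(2 - 8*n) + 3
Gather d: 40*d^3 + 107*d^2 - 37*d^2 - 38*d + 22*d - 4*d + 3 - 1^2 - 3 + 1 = 40*d^3 + 70*d^2 - 20*d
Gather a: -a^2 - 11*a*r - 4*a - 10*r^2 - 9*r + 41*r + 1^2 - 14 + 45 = -a^2 + a*(-11*r - 4) - 10*r^2 + 32*r + 32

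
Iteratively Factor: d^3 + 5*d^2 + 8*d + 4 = (d + 1)*(d^2 + 4*d + 4) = (d + 1)*(d + 2)*(d + 2)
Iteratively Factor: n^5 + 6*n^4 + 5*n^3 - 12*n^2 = (n)*(n^4 + 6*n^3 + 5*n^2 - 12*n) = n*(n - 1)*(n^3 + 7*n^2 + 12*n) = n^2*(n - 1)*(n^2 + 7*n + 12) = n^2*(n - 1)*(n + 3)*(n + 4)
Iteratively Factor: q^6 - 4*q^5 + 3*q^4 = (q)*(q^5 - 4*q^4 + 3*q^3) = q*(q - 1)*(q^4 - 3*q^3) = q^2*(q - 1)*(q^3 - 3*q^2) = q^2*(q - 3)*(q - 1)*(q^2) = q^3*(q - 3)*(q - 1)*(q)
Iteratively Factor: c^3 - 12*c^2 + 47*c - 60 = (c - 5)*(c^2 - 7*c + 12) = (c - 5)*(c - 3)*(c - 4)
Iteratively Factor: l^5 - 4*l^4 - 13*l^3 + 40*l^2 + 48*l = (l - 4)*(l^4 - 13*l^2 - 12*l) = (l - 4)*(l + 1)*(l^3 - l^2 - 12*l) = l*(l - 4)*(l + 1)*(l^2 - l - 12) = l*(l - 4)^2*(l + 1)*(l + 3)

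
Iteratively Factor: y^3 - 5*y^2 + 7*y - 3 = (y - 1)*(y^2 - 4*y + 3) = (y - 3)*(y - 1)*(y - 1)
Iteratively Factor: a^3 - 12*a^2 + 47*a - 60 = (a - 4)*(a^2 - 8*a + 15) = (a - 4)*(a - 3)*(a - 5)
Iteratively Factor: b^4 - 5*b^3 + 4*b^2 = (b - 1)*(b^3 - 4*b^2) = b*(b - 1)*(b^2 - 4*b) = b^2*(b - 1)*(b - 4)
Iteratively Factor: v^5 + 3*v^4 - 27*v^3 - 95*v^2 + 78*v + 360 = (v - 5)*(v^4 + 8*v^3 + 13*v^2 - 30*v - 72) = (v - 5)*(v - 2)*(v^3 + 10*v^2 + 33*v + 36) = (v - 5)*(v - 2)*(v + 3)*(v^2 + 7*v + 12) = (v - 5)*(v - 2)*(v + 3)^2*(v + 4)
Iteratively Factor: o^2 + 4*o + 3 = (o + 1)*(o + 3)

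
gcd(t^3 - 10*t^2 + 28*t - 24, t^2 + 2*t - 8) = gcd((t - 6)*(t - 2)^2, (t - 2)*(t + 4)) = t - 2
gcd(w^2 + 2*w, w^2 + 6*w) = w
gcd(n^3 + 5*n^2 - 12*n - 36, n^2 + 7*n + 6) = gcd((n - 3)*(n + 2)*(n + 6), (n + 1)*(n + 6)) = n + 6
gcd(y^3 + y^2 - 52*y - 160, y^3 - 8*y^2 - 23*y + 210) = y + 5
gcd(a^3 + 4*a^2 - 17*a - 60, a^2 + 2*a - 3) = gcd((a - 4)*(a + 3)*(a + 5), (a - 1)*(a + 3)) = a + 3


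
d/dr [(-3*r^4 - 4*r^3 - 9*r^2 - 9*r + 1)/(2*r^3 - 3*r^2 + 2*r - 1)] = (-6*r^6 + 18*r^5 + 12*r^4 + 32*r^3 - 39*r^2 + 24*r + 7)/(4*r^6 - 12*r^5 + 17*r^4 - 16*r^3 + 10*r^2 - 4*r + 1)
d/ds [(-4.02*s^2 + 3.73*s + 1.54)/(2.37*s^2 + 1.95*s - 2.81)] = (-16.6791*s^2 + 15.2928*s - 13.4843)/(5.6169*s^4 + 9.243*s^3 - 9.5169*s^2 - 10.959*s + 7.8961)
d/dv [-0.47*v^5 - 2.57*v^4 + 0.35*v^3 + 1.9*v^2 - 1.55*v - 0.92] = -2.35*v^4 - 10.28*v^3 + 1.05*v^2 + 3.8*v - 1.55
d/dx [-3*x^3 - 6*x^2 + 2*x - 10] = -9*x^2 - 12*x + 2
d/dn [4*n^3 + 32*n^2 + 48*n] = 12*n^2 + 64*n + 48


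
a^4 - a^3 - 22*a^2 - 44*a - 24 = (a - 6)*(a + 1)*(a + 2)^2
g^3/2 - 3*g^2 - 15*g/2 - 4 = (g/2 + 1/2)*(g - 8)*(g + 1)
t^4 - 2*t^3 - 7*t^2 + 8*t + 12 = (t - 3)*(t - 2)*(t + 1)*(t + 2)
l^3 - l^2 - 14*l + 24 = (l - 3)*(l - 2)*(l + 4)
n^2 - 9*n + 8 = (n - 8)*(n - 1)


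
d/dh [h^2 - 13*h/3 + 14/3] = 2*h - 13/3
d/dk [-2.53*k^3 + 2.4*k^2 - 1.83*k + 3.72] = -7.59*k^2 + 4.8*k - 1.83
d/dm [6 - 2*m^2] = -4*m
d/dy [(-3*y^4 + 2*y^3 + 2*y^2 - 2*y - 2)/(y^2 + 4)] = 2*(-3*y^5 + y^4 - 24*y^3 + 13*y^2 + 10*y - 4)/(y^4 + 8*y^2 + 16)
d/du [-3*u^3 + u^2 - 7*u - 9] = -9*u^2 + 2*u - 7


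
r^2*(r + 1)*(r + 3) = r^4 + 4*r^3 + 3*r^2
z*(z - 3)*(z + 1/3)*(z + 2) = z^4 - 2*z^3/3 - 19*z^2/3 - 2*z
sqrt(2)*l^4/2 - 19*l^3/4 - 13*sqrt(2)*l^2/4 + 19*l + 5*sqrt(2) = (l/2 + 1)*(l - 2)*(l - 5*sqrt(2))*(sqrt(2)*l + 1/2)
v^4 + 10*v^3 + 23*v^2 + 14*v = v*(v + 1)*(v + 2)*(v + 7)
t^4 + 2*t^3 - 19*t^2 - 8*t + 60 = (t - 3)*(t - 2)*(t + 2)*(t + 5)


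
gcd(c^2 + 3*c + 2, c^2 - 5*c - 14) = c + 2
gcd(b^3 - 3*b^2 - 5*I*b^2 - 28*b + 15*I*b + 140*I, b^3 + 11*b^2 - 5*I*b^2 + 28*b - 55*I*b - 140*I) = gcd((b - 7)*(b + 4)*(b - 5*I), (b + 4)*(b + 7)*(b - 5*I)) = b^2 + b*(4 - 5*I) - 20*I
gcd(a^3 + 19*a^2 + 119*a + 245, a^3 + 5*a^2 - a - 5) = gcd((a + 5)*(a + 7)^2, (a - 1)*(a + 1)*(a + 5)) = a + 5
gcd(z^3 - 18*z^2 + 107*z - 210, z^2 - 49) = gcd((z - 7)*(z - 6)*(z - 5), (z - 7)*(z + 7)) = z - 7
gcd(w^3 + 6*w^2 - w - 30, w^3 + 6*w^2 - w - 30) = w^3 + 6*w^2 - w - 30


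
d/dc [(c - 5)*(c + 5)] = 2*c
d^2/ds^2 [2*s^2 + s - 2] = 4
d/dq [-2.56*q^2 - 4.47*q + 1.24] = -5.12*q - 4.47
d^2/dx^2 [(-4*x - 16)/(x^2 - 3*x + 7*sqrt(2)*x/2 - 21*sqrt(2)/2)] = 16*(-(x + 4)*(4*x - 6 + 7*sqrt(2))^2 + (6*x + 2 + 7*sqrt(2))*(2*x^2 - 6*x + 7*sqrt(2)*x - 21*sqrt(2)))/(2*x^2 - 6*x + 7*sqrt(2)*x - 21*sqrt(2))^3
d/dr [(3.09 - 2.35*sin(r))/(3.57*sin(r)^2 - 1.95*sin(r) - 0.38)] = (8.3895*sin(r)^2 - 22.0626*sin(r) + 6.9185)*cos(r)/(12.7449*sin(r)^4 - 13.923*sin(r)^3 + 1.0893*sin(r)^2 + 1.482*sin(r) + 0.1444)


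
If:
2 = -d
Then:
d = -2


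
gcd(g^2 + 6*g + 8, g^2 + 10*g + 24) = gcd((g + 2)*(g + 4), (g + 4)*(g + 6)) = g + 4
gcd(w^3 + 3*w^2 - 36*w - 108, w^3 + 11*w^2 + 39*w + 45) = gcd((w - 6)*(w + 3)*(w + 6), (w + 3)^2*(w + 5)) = w + 3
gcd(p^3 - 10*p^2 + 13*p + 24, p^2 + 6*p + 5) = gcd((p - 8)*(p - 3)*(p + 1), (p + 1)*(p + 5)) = p + 1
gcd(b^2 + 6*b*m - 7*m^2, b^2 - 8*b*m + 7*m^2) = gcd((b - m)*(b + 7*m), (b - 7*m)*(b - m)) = b - m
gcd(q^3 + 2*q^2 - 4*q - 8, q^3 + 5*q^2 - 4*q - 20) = q^2 - 4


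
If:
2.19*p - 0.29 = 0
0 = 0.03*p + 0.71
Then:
No Solution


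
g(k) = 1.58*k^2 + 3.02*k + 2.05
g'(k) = 3.16*k + 3.02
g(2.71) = 21.84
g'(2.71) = 11.58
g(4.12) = 41.31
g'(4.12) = 16.04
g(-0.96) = 0.61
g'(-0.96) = -0.01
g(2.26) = 16.95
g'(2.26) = 10.16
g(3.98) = 39.10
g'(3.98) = 15.60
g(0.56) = 4.24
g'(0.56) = 4.79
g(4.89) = 54.60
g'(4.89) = 18.47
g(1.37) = 9.15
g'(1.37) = 7.35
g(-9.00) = 102.85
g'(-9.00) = -25.42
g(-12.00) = 193.33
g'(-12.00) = -34.90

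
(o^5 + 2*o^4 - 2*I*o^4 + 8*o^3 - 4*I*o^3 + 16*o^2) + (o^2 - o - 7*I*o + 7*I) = o^5 + 2*o^4 - 2*I*o^4 + 8*o^3 - 4*I*o^3 + 17*o^2 - o - 7*I*o + 7*I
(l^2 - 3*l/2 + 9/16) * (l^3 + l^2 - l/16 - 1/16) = l^5 - l^4/2 - l^3 + 19*l^2/32 + 15*l/256 - 9/256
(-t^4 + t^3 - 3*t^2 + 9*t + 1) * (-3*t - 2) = 3*t^5 - t^4 + 7*t^3 - 21*t^2 - 21*t - 2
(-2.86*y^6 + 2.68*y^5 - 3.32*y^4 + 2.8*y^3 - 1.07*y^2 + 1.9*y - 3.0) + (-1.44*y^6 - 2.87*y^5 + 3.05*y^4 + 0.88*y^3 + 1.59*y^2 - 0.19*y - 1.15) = -4.3*y^6 - 0.19*y^5 - 0.27*y^4 + 3.68*y^3 + 0.52*y^2 + 1.71*y - 4.15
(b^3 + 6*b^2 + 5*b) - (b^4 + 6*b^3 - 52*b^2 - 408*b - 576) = -b^4 - 5*b^3 + 58*b^2 + 413*b + 576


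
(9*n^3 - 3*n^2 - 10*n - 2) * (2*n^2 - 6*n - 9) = 18*n^5 - 60*n^4 - 83*n^3 + 83*n^2 + 102*n + 18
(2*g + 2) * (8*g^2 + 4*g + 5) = 16*g^3 + 24*g^2 + 18*g + 10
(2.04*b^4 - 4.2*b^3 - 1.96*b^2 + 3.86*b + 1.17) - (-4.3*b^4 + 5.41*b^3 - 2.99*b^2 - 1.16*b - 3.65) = 6.34*b^4 - 9.61*b^3 + 1.03*b^2 + 5.02*b + 4.82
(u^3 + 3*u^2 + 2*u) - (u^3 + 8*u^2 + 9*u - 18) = -5*u^2 - 7*u + 18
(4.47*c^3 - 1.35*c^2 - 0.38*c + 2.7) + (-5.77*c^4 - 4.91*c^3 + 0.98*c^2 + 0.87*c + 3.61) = -5.77*c^4 - 0.44*c^3 - 0.37*c^2 + 0.49*c + 6.31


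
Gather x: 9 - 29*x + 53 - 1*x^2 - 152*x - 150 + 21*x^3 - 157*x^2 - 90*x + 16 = 21*x^3 - 158*x^2 - 271*x - 72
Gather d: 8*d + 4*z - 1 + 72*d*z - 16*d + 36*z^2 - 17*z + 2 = d*(72*z - 8) + 36*z^2 - 13*z + 1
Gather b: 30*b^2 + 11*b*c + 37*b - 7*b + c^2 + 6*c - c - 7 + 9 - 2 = 30*b^2 + b*(11*c + 30) + c^2 + 5*c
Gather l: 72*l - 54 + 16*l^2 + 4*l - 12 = 16*l^2 + 76*l - 66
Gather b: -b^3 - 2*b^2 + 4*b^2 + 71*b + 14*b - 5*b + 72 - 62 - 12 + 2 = -b^3 + 2*b^2 + 80*b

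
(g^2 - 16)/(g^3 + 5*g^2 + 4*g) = (g - 4)/(g*(g + 1))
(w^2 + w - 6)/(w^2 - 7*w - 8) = (-w^2 - w + 6)/(-w^2 + 7*w + 8)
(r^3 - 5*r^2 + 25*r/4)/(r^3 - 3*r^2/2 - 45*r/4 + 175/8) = 2*r/(2*r + 7)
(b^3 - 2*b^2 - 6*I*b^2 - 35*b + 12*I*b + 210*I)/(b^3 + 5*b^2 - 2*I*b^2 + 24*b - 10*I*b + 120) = (b - 7)/(b + 4*I)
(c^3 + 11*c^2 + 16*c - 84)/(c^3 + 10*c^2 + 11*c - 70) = (c + 6)/(c + 5)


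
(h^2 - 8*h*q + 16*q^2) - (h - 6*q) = h^2 - 8*h*q - h + 16*q^2 + 6*q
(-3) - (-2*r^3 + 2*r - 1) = 2*r^3 - 2*r - 2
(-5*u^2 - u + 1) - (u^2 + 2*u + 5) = -6*u^2 - 3*u - 4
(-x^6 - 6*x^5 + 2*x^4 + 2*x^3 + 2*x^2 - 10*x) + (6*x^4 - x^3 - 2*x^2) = -x^6 - 6*x^5 + 8*x^4 + x^3 - 10*x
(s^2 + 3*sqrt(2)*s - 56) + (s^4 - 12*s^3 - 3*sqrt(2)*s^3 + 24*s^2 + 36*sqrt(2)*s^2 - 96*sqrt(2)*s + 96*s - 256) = s^4 - 12*s^3 - 3*sqrt(2)*s^3 + 25*s^2 + 36*sqrt(2)*s^2 - 93*sqrt(2)*s + 96*s - 312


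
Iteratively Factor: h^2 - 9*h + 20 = (h - 5)*(h - 4)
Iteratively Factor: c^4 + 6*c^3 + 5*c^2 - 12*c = (c + 3)*(c^3 + 3*c^2 - 4*c) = (c + 3)*(c + 4)*(c^2 - c) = c*(c + 3)*(c + 4)*(c - 1)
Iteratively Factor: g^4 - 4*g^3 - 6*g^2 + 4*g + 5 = (g - 1)*(g^3 - 3*g^2 - 9*g - 5) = (g - 1)*(g + 1)*(g^2 - 4*g - 5) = (g - 1)*(g + 1)^2*(g - 5)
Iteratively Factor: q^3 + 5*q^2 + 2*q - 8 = (q + 2)*(q^2 + 3*q - 4) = (q - 1)*(q + 2)*(q + 4)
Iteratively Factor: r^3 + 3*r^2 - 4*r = (r + 4)*(r^2 - r) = (r - 1)*(r + 4)*(r)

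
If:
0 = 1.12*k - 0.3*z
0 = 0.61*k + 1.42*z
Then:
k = 0.00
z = 0.00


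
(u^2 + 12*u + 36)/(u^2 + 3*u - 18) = (u + 6)/(u - 3)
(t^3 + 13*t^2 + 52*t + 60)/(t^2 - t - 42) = (t^2 + 7*t + 10)/(t - 7)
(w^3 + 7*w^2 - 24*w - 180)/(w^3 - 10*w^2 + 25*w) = (w^2 + 12*w + 36)/(w*(w - 5))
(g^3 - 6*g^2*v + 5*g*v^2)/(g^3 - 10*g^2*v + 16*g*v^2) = (g^2 - 6*g*v + 5*v^2)/(g^2 - 10*g*v + 16*v^2)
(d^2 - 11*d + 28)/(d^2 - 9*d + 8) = (d^2 - 11*d + 28)/(d^2 - 9*d + 8)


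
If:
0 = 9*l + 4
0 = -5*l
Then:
No Solution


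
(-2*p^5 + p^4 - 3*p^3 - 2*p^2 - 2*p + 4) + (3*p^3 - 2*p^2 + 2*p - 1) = -2*p^5 + p^4 - 4*p^2 + 3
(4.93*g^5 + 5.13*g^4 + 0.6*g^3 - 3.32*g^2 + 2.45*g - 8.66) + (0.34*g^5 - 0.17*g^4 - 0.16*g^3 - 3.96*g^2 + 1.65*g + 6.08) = 5.27*g^5 + 4.96*g^4 + 0.44*g^3 - 7.28*g^2 + 4.1*g - 2.58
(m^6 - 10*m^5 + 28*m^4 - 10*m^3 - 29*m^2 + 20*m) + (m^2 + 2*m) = m^6 - 10*m^5 + 28*m^4 - 10*m^3 - 28*m^2 + 22*m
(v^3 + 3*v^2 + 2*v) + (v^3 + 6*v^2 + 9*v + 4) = 2*v^3 + 9*v^2 + 11*v + 4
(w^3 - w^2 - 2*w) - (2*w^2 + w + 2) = w^3 - 3*w^2 - 3*w - 2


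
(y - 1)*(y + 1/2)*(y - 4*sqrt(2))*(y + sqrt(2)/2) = y^4 - 7*sqrt(2)*y^3/2 - y^3/2 - 9*y^2/2 + 7*sqrt(2)*y^2/4 + 2*y + 7*sqrt(2)*y/4 + 2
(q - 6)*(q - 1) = q^2 - 7*q + 6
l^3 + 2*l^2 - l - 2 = (l - 1)*(l + 1)*(l + 2)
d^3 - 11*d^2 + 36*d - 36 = (d - 6)*(d - 3)*(d - 2)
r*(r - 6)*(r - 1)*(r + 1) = r^4 - 6*r^3 - r^2 + 6*r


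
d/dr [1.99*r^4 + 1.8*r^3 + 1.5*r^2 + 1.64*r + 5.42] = 7.96*r^3 + 5.4*r^2 + 3.0*r + 1.64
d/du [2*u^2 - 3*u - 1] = 4*u - 3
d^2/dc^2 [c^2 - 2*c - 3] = 2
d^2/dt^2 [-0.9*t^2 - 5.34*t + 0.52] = -1.80000000000000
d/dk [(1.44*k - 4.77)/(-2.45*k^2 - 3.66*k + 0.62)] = (3.528*k^2 - 23.373*k - 16.5654)/(6.0025*k^4 + 17.934*k^3 + 10.3576*k^2 - 4.5384*k + 0.3844)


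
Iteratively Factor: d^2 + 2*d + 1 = (d + 1)*(d + 1)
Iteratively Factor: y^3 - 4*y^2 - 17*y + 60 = (y - 3)*(y^2 - y - 20) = (y - 5)*(y - 3)*(y + 4)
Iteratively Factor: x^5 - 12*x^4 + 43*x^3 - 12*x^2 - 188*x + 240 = (x - 3)*(x^4 - 9*x^3 + 16*x^2 + 36*x - 80) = (x - 3)*(x - 2)*(x^3 - 7*x^2 + 2*x + 40) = (x - 5)*(x - 3)*(x - 2)*(x^2 - 2*x - 8) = (x - 5)*(x - 4)*(x - 3)*(x - 2)*(x + 2)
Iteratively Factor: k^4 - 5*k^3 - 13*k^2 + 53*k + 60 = (k + 1)*(k^3 - 6*k^2 - 7*k + 60) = (k + 1)*(k + 3)*(k^2 - 9*k + 20) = (k - 4)*(k + 1)*(k + 3)*(k - 5)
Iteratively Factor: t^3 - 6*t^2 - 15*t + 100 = (t - 5)*(t^2 - t - 20) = (t - 5)^2*(t + 4)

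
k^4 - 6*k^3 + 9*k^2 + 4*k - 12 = (k - 3)*(k - 2)^2*(k + 1)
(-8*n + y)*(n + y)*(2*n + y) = -16*n^3 - 22*n^2*y - 5*n*y^2 + y^3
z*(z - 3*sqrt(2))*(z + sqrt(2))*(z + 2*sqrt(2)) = z^4 - 14*z^2 - 12*sqrt(2)*z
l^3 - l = l*(l - 1)*(l + 1)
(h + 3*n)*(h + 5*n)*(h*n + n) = h^3*n + 8*h^2*n^2 + h^2*n + 15*h*n^3 + 8*h*n^2 + 15*n^3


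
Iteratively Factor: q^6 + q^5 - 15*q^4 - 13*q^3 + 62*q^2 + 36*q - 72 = (q - 1)*(q^5 + 2*q^4 - 13*q^3 - 26*q^2 + 36*q + 72) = (q - 1)*(q + 3)*(q^4 - q^3 - 10*q^2 + 4*q + 24) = (q - 2)*(q - 1)*(q + 3)*(q^3 + q^2 - 8*q - 12) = (q - 2)*(q - 1)*(q + 2)*(q + 3)*(q^2 - q - 6) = (q - 2)*(q - 1)*(q + 2)^2*(q + 3)*(q - 3)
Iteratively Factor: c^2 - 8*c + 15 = (c - 5)*(c - 3)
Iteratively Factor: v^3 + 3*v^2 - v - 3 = (v + 3)*(v^2 - 1) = (v - 1)*(v + 3)*(v + 1)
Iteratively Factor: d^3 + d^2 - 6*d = (d - 2)*(d^2 + 3*d) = (d - 2)*(d + 3)*(d)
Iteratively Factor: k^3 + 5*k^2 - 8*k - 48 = (k - 3)*(k^2 + 8*k + 16) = (k - 3)*(k + 4)*(k + 4)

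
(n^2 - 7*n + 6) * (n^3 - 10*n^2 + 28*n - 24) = n^5 - 17*n^4 + 104*n^3 - 280*n^2 + 336*n - 144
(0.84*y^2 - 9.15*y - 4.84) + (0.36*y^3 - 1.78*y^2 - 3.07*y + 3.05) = 0.36*y^3 - 0.94*y^2 - 12.22*y - 1.79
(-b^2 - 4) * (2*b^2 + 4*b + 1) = -2*b^4 - 4*b^3 - 9*b^2 - 16*b - 4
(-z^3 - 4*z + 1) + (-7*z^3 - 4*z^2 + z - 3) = -8*z^3 - 4*z^2 - 3*z - 2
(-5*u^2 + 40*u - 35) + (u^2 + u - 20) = -4*u^2 + 41*u - 55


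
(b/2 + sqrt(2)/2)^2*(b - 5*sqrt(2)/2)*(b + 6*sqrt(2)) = b^4/4 + 11*sqrt(2)*b^3/8 - 7*b^2/2 - 53*sqrt(2)*b/4 - 15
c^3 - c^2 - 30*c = c*(c - 6)*(c + 5)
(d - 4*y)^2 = d^2 - 8*d*y + 16*y^2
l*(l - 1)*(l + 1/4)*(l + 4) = l^4 + 13*l^3/4 - 13*l^2/4 - l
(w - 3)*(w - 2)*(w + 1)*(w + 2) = w^4 - 2*w^3 - 7*w^2 + 8*w + 12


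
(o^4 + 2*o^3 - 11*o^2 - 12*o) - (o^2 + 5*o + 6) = o^4 + 2*o^3 - 12*o^2 - 17*o - 6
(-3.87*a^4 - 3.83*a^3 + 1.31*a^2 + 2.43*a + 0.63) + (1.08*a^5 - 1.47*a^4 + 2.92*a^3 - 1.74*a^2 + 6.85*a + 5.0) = 1.08*a^5 - 5.34*a^4 - 0.91*a^3 - 0.43*a^2 + 9.28*a + 5.63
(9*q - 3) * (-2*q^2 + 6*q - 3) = -18*q^3 + 60*q^2 - 45*q + 9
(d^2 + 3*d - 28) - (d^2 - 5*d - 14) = 8*d - 14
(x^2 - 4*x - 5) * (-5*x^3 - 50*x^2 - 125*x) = -5*x^5 - 30*x^4 + 100*x^3 + 750*x^2 + 625*x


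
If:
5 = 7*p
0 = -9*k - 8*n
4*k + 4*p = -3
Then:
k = -41/28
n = 369/224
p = 5/7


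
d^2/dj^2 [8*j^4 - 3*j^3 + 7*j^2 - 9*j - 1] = 96*j^2 - 18*j + 14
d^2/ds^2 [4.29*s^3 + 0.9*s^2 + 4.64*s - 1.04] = 25.74*s + 1.8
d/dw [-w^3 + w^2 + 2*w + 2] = -3*w^2 + 2*w + 2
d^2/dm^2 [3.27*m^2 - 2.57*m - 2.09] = 6.54000000000000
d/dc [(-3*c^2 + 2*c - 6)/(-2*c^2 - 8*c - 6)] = (7*c^2 + 3*c - 15)/(c^4 + 8*c^3 + 22*c^2 + 24*c + 9)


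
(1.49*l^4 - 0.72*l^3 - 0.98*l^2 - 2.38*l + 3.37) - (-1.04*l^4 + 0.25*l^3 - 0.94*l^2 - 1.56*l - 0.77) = 2.53*l^4 - 0.97*l^3 - 0.04*l^2 - 0.82*l + 4.14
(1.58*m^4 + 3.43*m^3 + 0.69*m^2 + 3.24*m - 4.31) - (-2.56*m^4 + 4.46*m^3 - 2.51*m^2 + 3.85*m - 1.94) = 4.14*m^4 - 1.03*m^3 + 3.2*m^2 - 0.61*m - 2.37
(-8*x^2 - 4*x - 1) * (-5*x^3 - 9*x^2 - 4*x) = 40*x^5 + 92*x^4 + 73*x^3 + 25*x^2 + 4*x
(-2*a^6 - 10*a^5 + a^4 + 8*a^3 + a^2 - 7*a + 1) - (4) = -2*a^6 - 10*a^5 + a^4 + 8*a^3 + a^2 - 7*a - 3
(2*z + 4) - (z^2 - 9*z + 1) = -z^2 + 11*z + 3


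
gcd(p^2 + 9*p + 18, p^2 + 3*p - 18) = p + 6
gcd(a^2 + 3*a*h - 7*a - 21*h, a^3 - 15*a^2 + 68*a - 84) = a - 7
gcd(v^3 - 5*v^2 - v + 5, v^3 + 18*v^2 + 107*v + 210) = 1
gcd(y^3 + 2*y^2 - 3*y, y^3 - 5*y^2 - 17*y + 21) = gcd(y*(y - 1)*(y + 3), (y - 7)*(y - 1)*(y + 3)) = y^2 + 2*y - 3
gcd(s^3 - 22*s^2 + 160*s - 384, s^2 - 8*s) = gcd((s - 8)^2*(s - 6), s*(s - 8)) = s - 8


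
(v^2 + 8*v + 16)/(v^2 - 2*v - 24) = (v + 4)/(v - 6)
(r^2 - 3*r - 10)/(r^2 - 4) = (r - 5)/(r - 2)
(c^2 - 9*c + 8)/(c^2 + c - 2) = (c - 8)/(c + 2)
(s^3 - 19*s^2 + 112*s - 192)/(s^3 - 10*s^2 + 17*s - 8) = (s^2 - 11*s + 24)/(s^2 - 2*s + 1)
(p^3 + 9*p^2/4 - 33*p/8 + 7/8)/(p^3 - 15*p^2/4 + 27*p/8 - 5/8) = (2*p + 7)/(2*p - 5)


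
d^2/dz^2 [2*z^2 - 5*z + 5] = 4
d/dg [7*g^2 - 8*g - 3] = 14*g - 8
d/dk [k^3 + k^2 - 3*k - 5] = 3*k^2 + 2*k - 3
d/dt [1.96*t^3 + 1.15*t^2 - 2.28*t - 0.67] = 5.88*t^2 + 2.3*t - 2.28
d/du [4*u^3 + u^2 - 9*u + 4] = 12*u^2 + 2*u - 9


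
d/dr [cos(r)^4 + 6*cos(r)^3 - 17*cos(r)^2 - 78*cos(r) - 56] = 2*(-2*cos(r)^3 - 9*cos(r)^2 + 17*cos(r) + 39)*sin(r)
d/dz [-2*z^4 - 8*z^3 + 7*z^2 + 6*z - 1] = -8*z^3 - 24*z^2 + 14*z + 6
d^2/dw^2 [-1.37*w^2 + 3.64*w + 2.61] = -2.74000000000000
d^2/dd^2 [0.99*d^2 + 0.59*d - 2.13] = 1.98000000000000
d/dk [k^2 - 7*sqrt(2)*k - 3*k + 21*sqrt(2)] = 2*k - 7*sqrt(2) - 3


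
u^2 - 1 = (u - 1)*(u + 1)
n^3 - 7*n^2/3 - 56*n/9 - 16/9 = (n - 4)*(n + 1/3)*(n + 4/3)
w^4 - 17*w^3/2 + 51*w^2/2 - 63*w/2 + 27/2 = (w - 3)^2*(w - 3/2)*(w - 1)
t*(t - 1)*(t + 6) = t^3 + 5*t^2 - 6*t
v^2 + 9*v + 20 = (v + 4)*(v + 5)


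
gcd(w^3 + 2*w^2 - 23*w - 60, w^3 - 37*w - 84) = w^2 + 7*w + 12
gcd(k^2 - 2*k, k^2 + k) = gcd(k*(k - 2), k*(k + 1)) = k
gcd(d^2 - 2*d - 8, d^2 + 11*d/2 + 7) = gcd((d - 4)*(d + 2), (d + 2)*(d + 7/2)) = d + 2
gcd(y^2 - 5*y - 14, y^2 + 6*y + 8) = y + 2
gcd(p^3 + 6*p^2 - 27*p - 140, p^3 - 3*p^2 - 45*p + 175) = p^2 + 2*p - 35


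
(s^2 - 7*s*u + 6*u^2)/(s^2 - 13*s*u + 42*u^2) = (s - u)/(s - 7*u)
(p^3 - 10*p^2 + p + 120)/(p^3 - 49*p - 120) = (p - 5)/(p + 5)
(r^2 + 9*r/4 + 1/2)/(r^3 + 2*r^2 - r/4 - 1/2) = (4*r + 1)/(4*r^2 - 1)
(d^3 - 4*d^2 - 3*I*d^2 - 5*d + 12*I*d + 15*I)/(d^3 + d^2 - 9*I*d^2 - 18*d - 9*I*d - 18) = (d - 5)/(d - 6*I)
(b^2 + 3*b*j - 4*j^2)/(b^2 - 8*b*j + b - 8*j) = (b^2 + 3*b*j - 4*j^2)/(b^2 - 8*b*j + b - 8*j)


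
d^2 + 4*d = d*(d + 4)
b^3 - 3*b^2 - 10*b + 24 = (b - 4)*(b - 2)*(b + 3)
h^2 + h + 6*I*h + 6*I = (h + 1)*(h + 6*I)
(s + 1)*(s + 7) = s^2 + 8*s + 7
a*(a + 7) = a^2 + 7*a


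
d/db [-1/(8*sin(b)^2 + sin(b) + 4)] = (16*sin(b) + 1)*cos(b)/(8*sin(b)^2 + sin(b) + 4)^2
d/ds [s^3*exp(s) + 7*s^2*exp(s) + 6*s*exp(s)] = (s^3 + 10*s^2 + 20*s + 6)*exp(s)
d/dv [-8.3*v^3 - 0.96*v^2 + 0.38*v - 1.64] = -24.9*v^2 - 1.92*v + 0.38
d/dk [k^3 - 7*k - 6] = 3*k^2 - 7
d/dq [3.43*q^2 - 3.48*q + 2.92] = 6.86*q - 3.48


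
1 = 1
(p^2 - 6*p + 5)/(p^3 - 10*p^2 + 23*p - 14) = (p - 5)/(p^2 - 9*p + 14)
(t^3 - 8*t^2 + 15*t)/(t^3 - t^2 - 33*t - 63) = t*(-t^2 + 8*t - 15)/(-t^3 + t^2 + 33*t + 63)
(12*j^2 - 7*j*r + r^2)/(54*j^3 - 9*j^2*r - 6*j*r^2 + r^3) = (-4*j + r)/(-18*j^2 - 3*j*r + r^2)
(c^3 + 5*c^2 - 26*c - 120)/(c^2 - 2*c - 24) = (c^2 + c - 30)/(c - 6)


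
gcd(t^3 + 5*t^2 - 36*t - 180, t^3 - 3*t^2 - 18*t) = t - 6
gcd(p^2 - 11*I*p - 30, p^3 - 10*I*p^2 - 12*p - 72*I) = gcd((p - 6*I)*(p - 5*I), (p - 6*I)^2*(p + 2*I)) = p - 6*I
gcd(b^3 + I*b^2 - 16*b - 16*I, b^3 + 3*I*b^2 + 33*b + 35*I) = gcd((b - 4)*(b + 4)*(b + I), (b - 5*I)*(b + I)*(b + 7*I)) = b + I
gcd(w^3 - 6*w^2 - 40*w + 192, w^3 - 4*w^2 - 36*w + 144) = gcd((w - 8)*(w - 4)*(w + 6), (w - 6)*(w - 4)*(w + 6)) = w^2 + 2*w - 24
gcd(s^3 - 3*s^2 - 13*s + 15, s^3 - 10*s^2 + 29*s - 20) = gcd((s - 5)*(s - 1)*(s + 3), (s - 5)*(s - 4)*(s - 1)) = s^2 - 6*s + 5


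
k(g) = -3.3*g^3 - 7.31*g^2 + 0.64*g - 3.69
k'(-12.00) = -1249.52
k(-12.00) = 4638.39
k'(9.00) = -932.84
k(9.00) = -2995.74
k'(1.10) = -27.42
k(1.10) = -16.22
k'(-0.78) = 6.02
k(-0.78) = -7.07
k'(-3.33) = -60.46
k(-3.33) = 34.97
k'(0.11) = -1.09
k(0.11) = -3.71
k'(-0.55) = 5.69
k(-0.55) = -5.70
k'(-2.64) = -29.76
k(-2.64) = 4.39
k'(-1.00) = 5.36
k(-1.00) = -8.34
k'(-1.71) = -3.31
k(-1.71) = -9.66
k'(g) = -9.9*g^2 - 14.62*g + 0.64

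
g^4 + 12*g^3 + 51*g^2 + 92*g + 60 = (g + 2)^2*(g + 3)*(g + 5)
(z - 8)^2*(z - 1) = z^3 - 17*z^2 + 80*z - 64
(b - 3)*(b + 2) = b^2 - b - 6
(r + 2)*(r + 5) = r^2 + 7*r + 10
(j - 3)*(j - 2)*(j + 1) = j^3 - 4*j^2 + j + 6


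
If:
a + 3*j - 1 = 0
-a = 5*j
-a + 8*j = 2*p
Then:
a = 5/2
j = -1/2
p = -13/4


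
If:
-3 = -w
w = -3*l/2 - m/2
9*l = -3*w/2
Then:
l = -1/2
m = -9/2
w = 3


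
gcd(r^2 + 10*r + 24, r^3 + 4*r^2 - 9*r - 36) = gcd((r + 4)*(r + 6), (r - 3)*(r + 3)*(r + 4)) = r + 4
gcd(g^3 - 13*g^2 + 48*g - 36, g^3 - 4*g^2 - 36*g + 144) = g - 6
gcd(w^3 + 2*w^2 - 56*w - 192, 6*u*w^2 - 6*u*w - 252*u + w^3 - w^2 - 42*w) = w + 6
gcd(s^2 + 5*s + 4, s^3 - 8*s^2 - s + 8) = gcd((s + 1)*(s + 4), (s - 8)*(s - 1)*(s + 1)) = s + 1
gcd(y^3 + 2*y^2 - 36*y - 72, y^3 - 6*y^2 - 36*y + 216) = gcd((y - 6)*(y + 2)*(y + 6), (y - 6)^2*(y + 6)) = y^2 - 36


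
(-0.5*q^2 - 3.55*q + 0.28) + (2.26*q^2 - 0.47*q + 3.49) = 1.76*q^2 - 4.02*q + 3.77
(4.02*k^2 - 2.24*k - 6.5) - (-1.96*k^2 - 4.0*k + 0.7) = 5.98*k^2 + 1.76*k - 7.2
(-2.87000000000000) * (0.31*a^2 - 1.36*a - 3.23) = -0.8897*a^2 + 3.9032*a + 9.2701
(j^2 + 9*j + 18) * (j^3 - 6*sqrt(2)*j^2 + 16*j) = j^5 - 6*sqrt(2)*j^4 + 9*j^4 - 54*sqrt(2)*j^3 + 34*j^3 - 108*sqrt(2)*j^2 + 144*j^2 + 288*j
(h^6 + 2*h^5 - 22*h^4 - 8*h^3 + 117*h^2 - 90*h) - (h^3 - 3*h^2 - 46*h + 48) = h^6 + 2*h^5 - 22*h^4 - 9*h^3 + 120*h^2 - 44*h - 48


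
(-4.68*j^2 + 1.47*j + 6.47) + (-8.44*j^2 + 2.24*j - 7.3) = -13.12*j^2 + 3.71*j - 0.83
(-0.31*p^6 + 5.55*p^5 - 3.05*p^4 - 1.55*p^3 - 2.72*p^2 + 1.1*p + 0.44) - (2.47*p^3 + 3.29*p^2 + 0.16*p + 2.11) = -0.31*p^6 + 5.55*p^5 - 3.05*p^4 - 4.02*p^3 - 6.01*p^2 + 0.94*p - 1.67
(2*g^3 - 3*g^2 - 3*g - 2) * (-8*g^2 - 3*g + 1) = -16*g^5 + 18*g^4 + 35*g^3 + 22*g^2 + 3*g - 2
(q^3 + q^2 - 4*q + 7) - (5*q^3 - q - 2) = -4*q^3 + q^2 - 3*q + 9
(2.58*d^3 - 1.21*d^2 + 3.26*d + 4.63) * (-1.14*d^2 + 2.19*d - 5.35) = -2.9412*d^5 + 7.0296*d^4 - 20.1693*d^3 + 8.3347*d^2 - 7.3013*d - 24.7705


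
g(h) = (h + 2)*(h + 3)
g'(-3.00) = -1.00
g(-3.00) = 0.00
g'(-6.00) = -7.00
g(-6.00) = 12.00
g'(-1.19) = 2.62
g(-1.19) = 1.47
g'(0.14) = 5.28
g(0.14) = 6.72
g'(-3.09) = -1.18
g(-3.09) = 0.10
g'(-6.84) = -8.68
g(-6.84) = 18.59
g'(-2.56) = -0.12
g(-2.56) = -0.25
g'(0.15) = 5.30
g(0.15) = 6.77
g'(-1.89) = 1.22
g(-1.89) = 0.12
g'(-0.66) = 3.68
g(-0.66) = 3.14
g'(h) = 2*h + 5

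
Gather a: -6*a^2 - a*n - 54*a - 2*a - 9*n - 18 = -6*a^2 + a*(-n - 56) - 9*n - 18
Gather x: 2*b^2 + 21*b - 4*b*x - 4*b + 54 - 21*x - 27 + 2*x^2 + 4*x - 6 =2*b^2 + 17*b + 2*x^2 + x*(-4*b - 17) + 21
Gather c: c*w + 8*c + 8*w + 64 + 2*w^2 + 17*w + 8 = c*(w + 8) + 2*w^2 + 25*w + 72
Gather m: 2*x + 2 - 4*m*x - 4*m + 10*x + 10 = m*(-4*x - 4) + 12*x + 12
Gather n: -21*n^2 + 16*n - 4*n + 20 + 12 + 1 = -21*n^2 + 12*n + 33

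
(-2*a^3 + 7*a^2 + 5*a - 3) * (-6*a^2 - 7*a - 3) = 12*a^5 - 28*a^4 - 73*a^3 - 38*a^2 + 6*a + 9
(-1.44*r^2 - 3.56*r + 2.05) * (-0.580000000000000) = 0.8352*r^2 + 2.0648*r - 1.189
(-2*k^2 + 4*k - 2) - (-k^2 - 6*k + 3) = -k^2 + 10*k - 5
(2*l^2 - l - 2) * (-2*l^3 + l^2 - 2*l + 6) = -4*l^5 + 4*l^4 - l^3 + 12*l^2 - 2*l - 12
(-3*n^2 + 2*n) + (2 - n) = -3*n^2 + n + 2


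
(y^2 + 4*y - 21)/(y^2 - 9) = (y + 7)/(y + 3)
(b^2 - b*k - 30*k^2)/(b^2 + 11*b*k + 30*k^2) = (b - 6*k)/(b + 6*k)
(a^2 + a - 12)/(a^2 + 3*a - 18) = (a + 4)/(a + 6)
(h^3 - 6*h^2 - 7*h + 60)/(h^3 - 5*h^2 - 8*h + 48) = (h - 5)/(h - 4)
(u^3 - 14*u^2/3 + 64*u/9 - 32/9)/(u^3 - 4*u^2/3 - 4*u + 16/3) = (u - 4/3)/(u + 2)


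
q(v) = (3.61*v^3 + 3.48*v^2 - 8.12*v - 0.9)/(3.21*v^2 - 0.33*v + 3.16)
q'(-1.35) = 0.99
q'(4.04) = 1.35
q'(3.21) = 1.47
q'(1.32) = 2.07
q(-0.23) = 0.33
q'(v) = (0.33 - 6.42*v)*(3.61*v^3 + 3.48*v^2 - 8.12*v - 0.9)/(3.21*v^2 - 0.33*v + 3.16)^2 + (10.83*v^2 + 6.96*v - 8.12)/(3.21*v^2 - 0.33*v + 3.16)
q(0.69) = -0.82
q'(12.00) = 1.15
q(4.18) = 5.00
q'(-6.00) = 1.20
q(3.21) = 3.65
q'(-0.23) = -2.51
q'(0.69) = 1.17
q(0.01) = -0.31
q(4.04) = 4.82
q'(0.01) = -2.58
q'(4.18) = 1.34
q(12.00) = 14.39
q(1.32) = 0.33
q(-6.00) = -5.03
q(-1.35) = 0.80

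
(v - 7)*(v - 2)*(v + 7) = v^3 - 2*v^2 - 49*v + 98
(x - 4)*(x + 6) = x^2 + 2*x - 24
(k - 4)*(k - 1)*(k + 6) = k^3 + k^2 - 26*k + 24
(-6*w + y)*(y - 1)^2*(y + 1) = -6*w*y^3 + 6*w*y^2 + 6*w*y - 6*w + y^4 - y^3 - y^2 + y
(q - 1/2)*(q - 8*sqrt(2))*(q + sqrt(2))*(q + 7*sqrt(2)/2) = q^4 - 7*sqrt(2)*q^3/2 - q^3/2 - 65*q^2 + 7*sqrt(2)*q^2/4 - 56*sqrt(2)*q + 65*q/2 + 28*sqrt(2)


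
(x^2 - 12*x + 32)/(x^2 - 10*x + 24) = (x - 8)/(x - 6)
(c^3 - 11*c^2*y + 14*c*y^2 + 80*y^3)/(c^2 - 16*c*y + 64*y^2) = (-c^2 + 3*c*y + 10*y^2)/(-c + 8*y)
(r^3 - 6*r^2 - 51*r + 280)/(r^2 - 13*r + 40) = r + 7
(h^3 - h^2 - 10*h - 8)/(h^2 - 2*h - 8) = h + 1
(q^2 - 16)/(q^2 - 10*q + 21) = (q^2 - 16)/(q^2 - 10*q + 21)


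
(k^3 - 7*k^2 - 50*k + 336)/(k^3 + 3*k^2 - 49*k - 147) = (k^2 - 14*k + 48)/(k^2 - 4*k - 21)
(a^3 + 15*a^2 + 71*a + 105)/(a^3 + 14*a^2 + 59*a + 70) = (a + 3)/(a + 2)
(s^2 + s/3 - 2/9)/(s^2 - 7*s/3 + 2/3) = (s + 2/3)/(s - 2)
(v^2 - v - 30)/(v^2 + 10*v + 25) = (v - 6)/(v + 5)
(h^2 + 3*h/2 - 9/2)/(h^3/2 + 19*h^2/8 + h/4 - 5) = 4*(2*h^2 + 3*h - 9)/(4*h^3 + 19*h^2 + 2*h - 40)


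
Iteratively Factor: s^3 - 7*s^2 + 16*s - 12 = (s - 2)*(s^2 - 5*s + 6) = (s - 3)*(s - 2)*(s - 2)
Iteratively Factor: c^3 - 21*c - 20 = (c + 4)*(c^2 - 4*c - 5) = (c - 5)*(c + 4)*(c + 1)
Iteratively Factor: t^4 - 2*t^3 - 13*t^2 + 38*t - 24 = (t - 1)*(t^3 - t^2 - 14*t + 24) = (t - 3)*(t - 1)*(t^2 + 2*t - 8) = (t - 3)*(t - 2)*(t - 1)*(t + 4)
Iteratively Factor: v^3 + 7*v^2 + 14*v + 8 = (v + 2)*(v^2 + 5*v + 4) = (v + 1)*(v + 2)*(v + 4)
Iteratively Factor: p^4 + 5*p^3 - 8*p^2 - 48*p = (p)*(p^3 + 5*p^2 - 8*p - 48) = p*(p - 3)*(p^2 + 8*p + 16) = p*(p - 3)*(p + 4)*(p + 4)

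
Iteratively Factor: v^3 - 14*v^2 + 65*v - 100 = (v - 5)*(v^2 - 9*v + 20) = (v - 5)^2*(v - 4)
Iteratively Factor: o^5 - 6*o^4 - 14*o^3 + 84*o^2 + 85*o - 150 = (o + 2)*(o^4 - 8*o^3 + 2*o^2 + 80*o - 75) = (o + 2)*(o + 3)*(o^3 - 11*o^2 + 35*o - 25) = (o - 5)*(o + 2)*(o + 3)*(o^2 - 6*o + 5) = (o - 5)*(o - 1)*(o + 2)*(o + 3)*(o - 5)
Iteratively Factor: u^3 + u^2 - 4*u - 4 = (u + 2)*(u^2 - u - 2) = (u + 1)*(u + 2)*(u - 2)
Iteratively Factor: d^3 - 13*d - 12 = (d - 4)*(d^2 + 4*d + 3) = (d - 4)*(d + 3)*(d + 1)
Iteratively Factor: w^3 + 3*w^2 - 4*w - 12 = (w + 2)*(w^2 + w - 6) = (w + 2)*(w + 3)*(w - 2)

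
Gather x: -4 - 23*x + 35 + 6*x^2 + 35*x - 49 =6*x^2 + 12*x - 18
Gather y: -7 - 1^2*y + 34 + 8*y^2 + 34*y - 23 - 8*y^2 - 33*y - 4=0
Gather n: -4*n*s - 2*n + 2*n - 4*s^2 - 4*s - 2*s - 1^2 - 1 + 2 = -4*n*s - 4*s^2 - 6*s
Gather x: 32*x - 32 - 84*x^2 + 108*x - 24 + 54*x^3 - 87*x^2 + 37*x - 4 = 54*x^3 - 171*x^2 + 177*x - 60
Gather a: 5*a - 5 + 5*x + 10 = 5*a + 5*x + 5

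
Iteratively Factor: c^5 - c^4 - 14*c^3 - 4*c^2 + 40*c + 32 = (c + 1)*(c^4 - 2*c^3 - 12*c^2 + 8*c + 32) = (c + 1)*(c + 2)*(c^3 - 4*c^2 - 4*c + 16) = (c - 2)*(c + 1)*(c + 2)*(c^2 - 2*c - 8) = (c - 2)*(c + 1)*(c + 2)^2*(c - 4)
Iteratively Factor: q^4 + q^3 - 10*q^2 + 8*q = (q - 1)*(q^3 + 2*q^2 - 8*q) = q*(q - 1)*(q^2 + 2*q - 8) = q*(q - 1)*(q + 4)*(q - 2)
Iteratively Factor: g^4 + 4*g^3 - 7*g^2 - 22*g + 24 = (g + 3)*(g^3 + g^2 - 10*g + 8) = (g - 2)*(g + 3)*(g^2 + 3*g - 4) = (g - 2)*(g + 3)*(g + 4)*(g - 1)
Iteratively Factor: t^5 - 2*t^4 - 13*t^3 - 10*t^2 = (t)*(t^4 - 2*t^3 - 13*t^2 - 10*t) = t^2*(t^3 - 2*t^2 - 13*t - 10) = t^2*(t + 2)*(t^2 - 4*t - 5) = t^2*(t + 1)*(t + 2)*(t - 5)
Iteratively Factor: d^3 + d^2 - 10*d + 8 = (d - 2)*(d^2 + 3*d - 4) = (d - 2)*(d + 4)*(d - 1)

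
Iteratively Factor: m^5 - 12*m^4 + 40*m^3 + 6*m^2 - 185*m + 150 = (m - 5)*(m^4 - 7*m^3 + 5*m^2 + 31*m - 30) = (m - 5)*(m - 1)*(m^3 - 6*m^2 - m + 30) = (m - 5)^2*(m - 1)*(m^2 - m - 6) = (m - 5)^2*(m - 3)*(m - 1)*(m + 2)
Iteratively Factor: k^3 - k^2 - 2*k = (k + 1)*(k^2 - 2*k) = k*(k + 1)*(k - 2)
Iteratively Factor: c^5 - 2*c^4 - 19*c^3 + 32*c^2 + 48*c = (c - 3)*(c^4 + c^3 - 16*c^2 - 16*c) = c*(c - 3)*(c^3 + c^2 - 16*c - 16) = c*(c - 3)*(c + 4)*(c^2 - 3*c - 4) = c*(c - 3)*(c + 1)*(c + 4)*(c - 4)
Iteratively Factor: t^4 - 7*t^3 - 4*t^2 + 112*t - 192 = (t - 4)*(t^3 - 3*t^2 - 16*t + 48) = (t - 4)*(t + 4)*(t^2 - 7*t + 12) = (t - 4)*(t - 3)*(t + 4)*(t - 4)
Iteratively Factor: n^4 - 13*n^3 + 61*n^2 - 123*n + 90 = (n - 2)*(n^3 - 11*n^2 + 39*n - 45) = (n - 3)*(n - 2)*(n^2 - 8*n + 15) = (n - 5)*(n - 3)*(n - 2)*(n - 3)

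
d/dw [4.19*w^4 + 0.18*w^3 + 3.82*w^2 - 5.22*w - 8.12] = 16.76*w^3 + 0.54*w^2 + 7.64*w - 5.22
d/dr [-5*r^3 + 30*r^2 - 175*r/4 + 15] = -15*r^2 + 60*r - 175/4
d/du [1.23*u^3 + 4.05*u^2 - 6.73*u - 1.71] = 3.69*u^2 + 8.1*u - 6.73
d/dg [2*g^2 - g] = 4*g - 1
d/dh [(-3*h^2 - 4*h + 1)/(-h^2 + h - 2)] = 7*(-h^2 + 2*h + 1)/(h^4 - 2*h^3 + 5*h^2 - 4*h + 4)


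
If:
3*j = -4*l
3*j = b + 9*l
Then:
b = -13*l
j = -4*l/3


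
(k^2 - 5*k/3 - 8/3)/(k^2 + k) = (k - 8/3)/k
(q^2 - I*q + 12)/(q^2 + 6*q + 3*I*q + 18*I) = (q - 4*I)/(q + 6)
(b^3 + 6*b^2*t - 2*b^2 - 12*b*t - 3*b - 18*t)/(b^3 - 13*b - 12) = (b^2 + 6*b*t - 3*b - 18*t)/(b^2 - b - 12)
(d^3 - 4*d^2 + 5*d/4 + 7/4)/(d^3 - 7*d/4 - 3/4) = (2*d^2 - 9*d + 7)/(2*d^2 - d - 3)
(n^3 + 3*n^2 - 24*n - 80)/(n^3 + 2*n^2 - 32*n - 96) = (n - 5)/(n - 6)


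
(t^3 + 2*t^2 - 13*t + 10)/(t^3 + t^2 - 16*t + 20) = (t - 1)/(t - 2)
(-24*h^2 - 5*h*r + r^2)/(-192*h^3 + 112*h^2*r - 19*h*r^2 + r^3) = (3*h + r)/(24*h^2 - 11*h*r + r^2)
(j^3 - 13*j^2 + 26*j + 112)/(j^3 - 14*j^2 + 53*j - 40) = (j^2 - 5*j - 14)/(j^2 - 6*j + 5)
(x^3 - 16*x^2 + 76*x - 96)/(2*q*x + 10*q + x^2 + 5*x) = (x^3 - 16*x^2 + 76*x - 96)/(2*q*x + 10*q + x^2 + 5*x)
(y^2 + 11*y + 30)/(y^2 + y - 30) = (y + 5)/(y - 5)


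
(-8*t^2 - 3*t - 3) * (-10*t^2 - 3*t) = 80*t^4 + 54*t^3 + 39*t^2 + 9*t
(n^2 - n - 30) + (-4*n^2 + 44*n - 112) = -3*n^2 + 43*n - 142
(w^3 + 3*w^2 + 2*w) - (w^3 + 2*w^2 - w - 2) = w^2 + 3*w + 2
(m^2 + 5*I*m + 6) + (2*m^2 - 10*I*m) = 3*m^2 - 5*I*m + 6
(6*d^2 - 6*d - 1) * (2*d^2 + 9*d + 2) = 12*d^4 + 42*d^3 - 44*d^2 - 21*d - 2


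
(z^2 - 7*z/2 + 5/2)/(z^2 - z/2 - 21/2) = (-2*z^2 + 7*z - 5)/(-2*z^2 + z + 21)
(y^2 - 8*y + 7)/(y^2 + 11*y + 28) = (y^2 - 8*y + 7)/(y^2 + 11*y + 28)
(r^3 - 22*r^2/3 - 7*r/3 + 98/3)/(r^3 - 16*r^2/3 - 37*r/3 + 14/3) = (3*r - 7)/(3*r - 1)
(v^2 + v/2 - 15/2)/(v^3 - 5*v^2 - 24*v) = (v - 5/2)/(v*(v - 8))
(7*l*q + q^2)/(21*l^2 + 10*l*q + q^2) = q/(3*l + q)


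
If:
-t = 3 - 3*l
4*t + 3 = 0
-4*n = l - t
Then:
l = 3/4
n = -3/8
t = -3/4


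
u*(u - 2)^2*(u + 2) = u^4 - 2*u^3 - 4*u^2 + 8*u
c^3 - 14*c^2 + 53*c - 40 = (c - 8)*(c - 5)*(c - 1)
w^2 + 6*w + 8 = (w + 2)*(w + 4)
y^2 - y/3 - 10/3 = (y - 2)*(y + 5/3)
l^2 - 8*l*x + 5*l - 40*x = (l + 5)*(l - 8*x)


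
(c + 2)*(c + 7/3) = c^2 + 13*c/3 + 14/3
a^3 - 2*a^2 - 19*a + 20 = (a - 5)*(a - 1)*(a + 4)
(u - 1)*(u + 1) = u^2 - 1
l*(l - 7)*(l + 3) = l^3 - 4*l^2 - 21*l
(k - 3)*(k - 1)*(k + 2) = k^3 - 2*k^2 - 5*k + 6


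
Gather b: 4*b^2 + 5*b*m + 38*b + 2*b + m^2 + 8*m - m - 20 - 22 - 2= 4*b^2 + b*(5*m + 40) + m^2 + 7*m - 44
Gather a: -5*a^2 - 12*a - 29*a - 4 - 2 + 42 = -5*a^2 - 41*a + 36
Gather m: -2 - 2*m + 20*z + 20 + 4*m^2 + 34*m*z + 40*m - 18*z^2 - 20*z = 4*m^2 + m*(34*z + 38) - 18*z^2 + 18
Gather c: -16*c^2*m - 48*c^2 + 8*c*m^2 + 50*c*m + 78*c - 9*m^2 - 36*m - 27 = c^2*(-16*m - 48) + c*(8*m^2 + 50*m + 78) - 9*m^2 - 36*m - 27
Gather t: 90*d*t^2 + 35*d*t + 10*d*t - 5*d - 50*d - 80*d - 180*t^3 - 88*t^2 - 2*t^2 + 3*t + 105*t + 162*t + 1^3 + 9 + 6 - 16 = -135*d - 180*t^3 + t^2*(90*d - 90) + t*(45*d + 270)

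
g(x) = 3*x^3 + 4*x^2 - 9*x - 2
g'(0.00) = -9.00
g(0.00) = -2.00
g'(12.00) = 1383.00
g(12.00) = 5650.00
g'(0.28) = -6.05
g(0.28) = -4.14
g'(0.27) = -6.18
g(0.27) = -4.08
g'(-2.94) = 45.27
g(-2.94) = -17.20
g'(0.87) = 4.77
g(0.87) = -4.83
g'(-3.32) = 63.64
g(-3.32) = -37.81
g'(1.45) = 21.52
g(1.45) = 2.51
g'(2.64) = 74.85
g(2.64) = 57.32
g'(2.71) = 78.78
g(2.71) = 62.69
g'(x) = 9*x^2 + 8*x - 9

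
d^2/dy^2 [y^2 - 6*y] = 2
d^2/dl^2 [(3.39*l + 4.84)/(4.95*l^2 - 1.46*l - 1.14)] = ((-100.683*l - 38.0172)*(-4.95*l^2 + 1.46*l + 1.14) - (3.39*l + 4.84)*(9.9*l - 1.46)*(19.8*l - 2.92))/(-4.95*l^2 + 1.46*l + 1.14)^3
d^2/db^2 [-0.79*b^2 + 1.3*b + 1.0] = -1.58000000000000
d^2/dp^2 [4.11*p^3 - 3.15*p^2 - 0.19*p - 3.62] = 24.66*p - 6.3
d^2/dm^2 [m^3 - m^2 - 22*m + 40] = 6*m - 2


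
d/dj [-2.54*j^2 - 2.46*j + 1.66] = -5.08*j - 2.46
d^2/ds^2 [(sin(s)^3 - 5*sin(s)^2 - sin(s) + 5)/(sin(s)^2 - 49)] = (-sin(s)^7 + 99*sin(s)^5 + 960*sin(s)^4 - 21219*sin(s)^3 + 45600*sin(s)^2 + 16513*sin(s) - 23520)/((sin(s) - 7)^3*(sin(s) + 7)^3)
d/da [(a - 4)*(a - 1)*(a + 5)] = 3*a^2 - 21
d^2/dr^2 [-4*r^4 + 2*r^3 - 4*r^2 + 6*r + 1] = -48*r^2 + 12*r - 8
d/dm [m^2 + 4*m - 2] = 2*m + 4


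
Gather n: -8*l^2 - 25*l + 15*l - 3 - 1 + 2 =-8*l^2 - 10*l - 2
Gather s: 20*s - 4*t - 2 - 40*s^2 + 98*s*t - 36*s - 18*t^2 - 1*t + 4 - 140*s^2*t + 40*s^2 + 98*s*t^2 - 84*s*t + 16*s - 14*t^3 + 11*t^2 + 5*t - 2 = -140*s^2*t + s*(98*t^2 + 14*t) - 14*t^3 - 7*t^2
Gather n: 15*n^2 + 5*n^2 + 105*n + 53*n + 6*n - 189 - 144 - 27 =20*n^2 + 164*n - 360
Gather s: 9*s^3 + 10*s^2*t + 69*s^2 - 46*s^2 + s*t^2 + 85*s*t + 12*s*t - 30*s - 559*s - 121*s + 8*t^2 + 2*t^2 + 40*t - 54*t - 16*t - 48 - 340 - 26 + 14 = 9*s^3 + s^2*(10*t + 23) + s*(t^2 + 97*t - 710) + 10*t^2 - 30*t - 400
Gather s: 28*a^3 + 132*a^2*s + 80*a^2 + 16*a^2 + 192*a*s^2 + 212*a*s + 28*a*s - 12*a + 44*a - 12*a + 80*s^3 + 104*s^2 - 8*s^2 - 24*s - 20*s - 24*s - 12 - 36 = 28*a^3 + 96*a^2 + 20*a + 80*s^3 + s^2*(192*a + 96) + s*(132*a^2 + 240*a - 68) - 48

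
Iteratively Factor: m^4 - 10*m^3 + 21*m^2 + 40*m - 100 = (m + 2)*(m^3 - 12*m^2 + 45*m - 50) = (m - 5)*(m + 2)*(m^2 - 7*m + 10) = (m - 5)*(m - 2)*(m + 2)*(m - 5)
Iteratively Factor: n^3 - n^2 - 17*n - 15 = (n + 1)*(n^2 - 2*n - 15) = (n + 1)*(n + 3)*(n - 5)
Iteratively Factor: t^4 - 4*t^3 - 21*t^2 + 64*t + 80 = (t - 4)*(t^3 - 21*t - 20) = (t - 5)*(t - 4)*(t^2 + 5*t + 4) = (t - 5)*(t - 4)*(t + 4)*(t + 1)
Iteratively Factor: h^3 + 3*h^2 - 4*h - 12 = (h - 2)*(h^2 + 5*h + 6) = (h - 2)*(h + 2)*(h + 3)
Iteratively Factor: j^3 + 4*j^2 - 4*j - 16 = (j + 2)*(j^2 + 2*j - 8) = (j + 2)*(j + 4)*(j - 2)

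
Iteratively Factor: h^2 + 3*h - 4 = (h - 1)*(h + 4)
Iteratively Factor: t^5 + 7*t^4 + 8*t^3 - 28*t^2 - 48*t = (t + 3)*(t^4 + 4*t^3 - 4*t^2 - 16*t) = t*(t + 3)*(t^3 + 4*t^2 - 4*t - 16) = t*(t + 3)*(t + 4)*(t^2 - 4) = t*(t - 2)*(t + 3)*(t + 4)*(t + 2)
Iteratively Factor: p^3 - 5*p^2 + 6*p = (p - 2)*(p^2 - 3*p) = p*(p - 2)*(p - 3)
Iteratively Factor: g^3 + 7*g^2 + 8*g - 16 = (g + 4)*(g^2 + 3*g - 4) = (g - 1)*(g + 4)*(g + 4)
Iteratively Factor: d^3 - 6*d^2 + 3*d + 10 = (d - 2)*(d^2 - 4*d - 5) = (d - 2)*(d + 1)*(d - 5)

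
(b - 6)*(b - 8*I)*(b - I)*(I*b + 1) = I*b^4 + 10*b^3 - 6*I*b^3 - 60*b^2 - 17*I*b^2 - 8*b + 102*I*b + 48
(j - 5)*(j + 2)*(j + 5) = j^3 + 2*j^2 - 25*j - 50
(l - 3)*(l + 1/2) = l^2 - 5*l/2 - 3/2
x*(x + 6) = x^2 + 6*x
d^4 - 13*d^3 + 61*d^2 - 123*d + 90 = (d - 5)*(d - 3)^2*(d - 2)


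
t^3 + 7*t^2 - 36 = (t - 2)*(t + 3)*(t + 6)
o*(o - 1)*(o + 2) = o^3 + o^2 - 2*o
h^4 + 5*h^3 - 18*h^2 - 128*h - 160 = (h - 5)*(h + 2)*(h + 4)^2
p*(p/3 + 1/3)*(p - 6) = p^3/3 - 5*p^2/3 - 2*p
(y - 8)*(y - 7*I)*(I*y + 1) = I*y^3 + 8*y^2 - 8*I*y^2 - 64*y - 7*I*y + 56*I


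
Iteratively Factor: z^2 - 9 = (z - 3)*(z + 3)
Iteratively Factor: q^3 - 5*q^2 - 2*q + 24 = (q - 4)*(q^2 - q - 6) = (q - 4)*(q + 2)*(q - 3)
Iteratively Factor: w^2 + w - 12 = (w + 4)*(w - 3)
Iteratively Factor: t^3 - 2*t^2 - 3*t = (t - 3)*(t^2 + t) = t*(t - 3)*(t + 1)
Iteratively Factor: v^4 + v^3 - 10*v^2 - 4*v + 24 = (v - 2)*(v^3 + 3*v^2 - 4*v - 12) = (v - 2)*(v + 2)*(v^2 + v - 6) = (v - 2)^2*(v + 2)*(v + 3)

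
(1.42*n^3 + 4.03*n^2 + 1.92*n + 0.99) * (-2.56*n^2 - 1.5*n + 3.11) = -3.6352*n^5 - 12.4468*n^4 - 6.544*n^3 + 7.1189*n^2 + 4.4862*n + 3.0789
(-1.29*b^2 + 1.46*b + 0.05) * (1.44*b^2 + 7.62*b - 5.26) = -1.8576*b^4 - 7.7274*b^3 + 17.9826*b^2 - 7.2986*b - 0.263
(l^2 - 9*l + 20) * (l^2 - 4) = l^4 - 9*l^3 + 16*l^2 + 36*l - 80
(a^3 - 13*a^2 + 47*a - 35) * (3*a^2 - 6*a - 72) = 3*a^5 - 45*a^4 + 147*a^3 + 549*a^2 - 3174*a + 2520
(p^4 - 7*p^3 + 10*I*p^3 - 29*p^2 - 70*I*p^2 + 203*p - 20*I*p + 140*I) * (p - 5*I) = p^5 - 7*p^4 + 5*I*p^4 + 21*p^3 - 35*I*p^3 - 147*p^2 + 125*I*p^2 - 100*p - 875*I*p + 700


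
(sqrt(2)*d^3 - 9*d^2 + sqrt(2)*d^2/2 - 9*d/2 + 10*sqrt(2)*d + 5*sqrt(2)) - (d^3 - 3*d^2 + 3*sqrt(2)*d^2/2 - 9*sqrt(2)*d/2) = -d^3 + sqrt(2)*d^3 - 6*d^2 - sqrt(2)*d^2 - 9*d/2 + 29*sqrt(2)*d/2 + 5*sqrt(2)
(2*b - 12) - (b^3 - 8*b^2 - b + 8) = -b^3 + 8*b^2 + 3*b - 20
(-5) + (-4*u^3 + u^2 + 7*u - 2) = -4*u^3 + u^2 + 7*u - 7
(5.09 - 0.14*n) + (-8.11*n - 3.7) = 1.39 - 8.25*n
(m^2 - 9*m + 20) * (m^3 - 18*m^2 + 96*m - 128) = m^5 - 27*m^4 + 278*m^3 - 1352*m^2 + 3072*m - 2560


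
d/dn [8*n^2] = 16*n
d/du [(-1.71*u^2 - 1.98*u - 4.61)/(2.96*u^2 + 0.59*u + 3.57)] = (4.8519*u^2 + 15.0818*u - 4.3487)/(8.7616*u^4 + 3.4928*u^3 + 21.4825*u^2 + 4.2126*u + 12.7449)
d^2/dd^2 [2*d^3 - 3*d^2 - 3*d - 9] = 12*d - 6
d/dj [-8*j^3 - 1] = -24*j^2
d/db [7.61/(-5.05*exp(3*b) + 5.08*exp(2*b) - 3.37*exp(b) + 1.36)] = (115.2915*exp(2*b) - 77.3176*exp(b) + 25.6457)*exp(b)/(5.05*exp(3*b) - 5.08*exp(2*b) + 3.37*exp(b) - 1.36)^2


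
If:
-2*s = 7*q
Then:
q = -2*s/7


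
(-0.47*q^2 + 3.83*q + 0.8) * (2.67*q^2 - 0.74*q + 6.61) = -1.2549*q^4 + 10.5739*q^3 - 3.8049*q^2 + 24.7243*q + 5.288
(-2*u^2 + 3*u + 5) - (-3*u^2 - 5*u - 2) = u^2 + 8*u + 7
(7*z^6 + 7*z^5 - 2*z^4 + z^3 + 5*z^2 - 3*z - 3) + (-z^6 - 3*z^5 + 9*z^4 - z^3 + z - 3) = 6*z^6 + 4*z^5 + 7*z^4 + 5*z^2 - 2*z - 6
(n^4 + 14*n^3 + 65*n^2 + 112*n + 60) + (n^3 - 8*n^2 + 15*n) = n^4 + 15*n^3 + 57*n^2 + 127*n + 60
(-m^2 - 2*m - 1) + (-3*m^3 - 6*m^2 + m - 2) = -3*m^3 - 7*m^2 - m - 3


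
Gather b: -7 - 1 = -8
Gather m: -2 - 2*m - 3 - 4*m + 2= -6*m - 3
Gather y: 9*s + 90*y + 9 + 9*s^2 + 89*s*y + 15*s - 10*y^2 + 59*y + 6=9*s^2 + 24*s - 10*y^2 + y*(89*s + 149) + 15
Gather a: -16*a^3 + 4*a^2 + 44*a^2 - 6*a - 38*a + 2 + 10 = -16*a^3 + 48*a^2 - 44*a + 12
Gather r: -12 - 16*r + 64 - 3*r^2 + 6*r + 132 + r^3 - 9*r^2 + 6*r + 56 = r^3 - 12*r^2 - 4*r + 240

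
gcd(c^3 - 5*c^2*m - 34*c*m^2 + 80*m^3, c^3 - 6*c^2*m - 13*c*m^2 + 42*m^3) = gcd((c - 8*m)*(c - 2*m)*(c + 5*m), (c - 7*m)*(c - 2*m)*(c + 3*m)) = c - 2*m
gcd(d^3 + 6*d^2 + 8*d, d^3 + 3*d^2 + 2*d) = d^2 + 2*d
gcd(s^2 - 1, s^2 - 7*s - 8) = s + 1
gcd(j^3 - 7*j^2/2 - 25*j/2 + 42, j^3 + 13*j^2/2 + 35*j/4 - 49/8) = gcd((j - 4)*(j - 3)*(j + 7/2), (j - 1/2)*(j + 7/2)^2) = j + 7/2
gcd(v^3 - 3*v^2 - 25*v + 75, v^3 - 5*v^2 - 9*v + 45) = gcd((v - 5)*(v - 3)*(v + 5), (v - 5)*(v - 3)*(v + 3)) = v^2 - 8*v + 15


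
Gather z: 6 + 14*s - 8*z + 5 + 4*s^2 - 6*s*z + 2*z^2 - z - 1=4*s^2 + 14*s + 2*z^2 + z*(-6*s - 9) + 10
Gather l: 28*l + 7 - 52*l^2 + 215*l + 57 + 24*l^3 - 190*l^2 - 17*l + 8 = 24*l^3 - 242*l^2 + 226*l + 72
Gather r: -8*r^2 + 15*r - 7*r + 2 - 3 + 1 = -8*r^2 + 8*r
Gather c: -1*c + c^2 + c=c^2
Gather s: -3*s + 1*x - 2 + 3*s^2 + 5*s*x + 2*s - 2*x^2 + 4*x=3*s^2 + s*(5*x - 1) - 2*x^2 + 5*x - 2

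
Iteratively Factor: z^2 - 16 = (z + 4)*(z - 4)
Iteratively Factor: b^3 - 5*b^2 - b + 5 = (b + 1)*(b^2 - 6*b + 5) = (b - 5)*(b + 1)*(b - 1)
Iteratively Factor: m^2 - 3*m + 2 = (m - 1)*(m - 2)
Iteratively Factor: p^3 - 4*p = (p + 2)*(p^2 - 2*p) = (p - 2)*(p + 2)*(p)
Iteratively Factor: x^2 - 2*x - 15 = (x + 3)*(x - 5)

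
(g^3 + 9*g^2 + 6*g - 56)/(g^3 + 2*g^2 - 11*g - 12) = (g^2 + 5*g - 14)/(g^2 - 2*g - 3)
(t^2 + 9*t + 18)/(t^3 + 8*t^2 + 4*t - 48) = (t + 3)/(t^2 + 2*t - 8)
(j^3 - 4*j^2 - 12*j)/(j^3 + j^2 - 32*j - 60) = j/(j + 5)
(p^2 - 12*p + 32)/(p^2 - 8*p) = (p - 4)/p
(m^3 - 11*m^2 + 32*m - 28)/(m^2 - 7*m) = m - 4 + 4/m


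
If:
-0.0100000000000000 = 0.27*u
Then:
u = -0.04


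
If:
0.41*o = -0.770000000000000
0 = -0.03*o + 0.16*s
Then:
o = -1.88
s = -0.35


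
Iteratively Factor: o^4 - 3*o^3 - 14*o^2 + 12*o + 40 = (o - 2)*(o^3 - o^2 - 16*o - 20) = (o - 2)*(o + 2)*(o^2 - 3*o - 10) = (o - 2)*(o + 2)^2*(o - 5)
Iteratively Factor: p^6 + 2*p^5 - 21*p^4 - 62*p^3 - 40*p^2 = (p)*(p^5 + 2*p^4 - 21*p^3 - 62*p^2 - 40*p) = p*(p - 5)*(p^4 + 7*p^3 + 14*p^2 + 8*p) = p^2*(p - 5)*(p^3 + 7*p^2 + 14*p + 8) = p^2*(p - 5)*(p + 4)*(p^2 + 3*p + 2) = p^2*(p - 5)*(p + 1)*(p + 4)*(p + 2)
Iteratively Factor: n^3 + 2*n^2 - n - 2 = (n + 1)*(n^2 + n - 2) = (n + 1)*(n + 2)*(n - 1)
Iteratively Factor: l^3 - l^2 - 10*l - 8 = (l + 2)*(l^2 - 3*l - 4) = (l - 4)*(l + 2)*(l + 1)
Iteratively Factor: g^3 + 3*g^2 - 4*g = (g + 4)*(g^2 - g) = (g - 1)*(g + 4)*(g)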